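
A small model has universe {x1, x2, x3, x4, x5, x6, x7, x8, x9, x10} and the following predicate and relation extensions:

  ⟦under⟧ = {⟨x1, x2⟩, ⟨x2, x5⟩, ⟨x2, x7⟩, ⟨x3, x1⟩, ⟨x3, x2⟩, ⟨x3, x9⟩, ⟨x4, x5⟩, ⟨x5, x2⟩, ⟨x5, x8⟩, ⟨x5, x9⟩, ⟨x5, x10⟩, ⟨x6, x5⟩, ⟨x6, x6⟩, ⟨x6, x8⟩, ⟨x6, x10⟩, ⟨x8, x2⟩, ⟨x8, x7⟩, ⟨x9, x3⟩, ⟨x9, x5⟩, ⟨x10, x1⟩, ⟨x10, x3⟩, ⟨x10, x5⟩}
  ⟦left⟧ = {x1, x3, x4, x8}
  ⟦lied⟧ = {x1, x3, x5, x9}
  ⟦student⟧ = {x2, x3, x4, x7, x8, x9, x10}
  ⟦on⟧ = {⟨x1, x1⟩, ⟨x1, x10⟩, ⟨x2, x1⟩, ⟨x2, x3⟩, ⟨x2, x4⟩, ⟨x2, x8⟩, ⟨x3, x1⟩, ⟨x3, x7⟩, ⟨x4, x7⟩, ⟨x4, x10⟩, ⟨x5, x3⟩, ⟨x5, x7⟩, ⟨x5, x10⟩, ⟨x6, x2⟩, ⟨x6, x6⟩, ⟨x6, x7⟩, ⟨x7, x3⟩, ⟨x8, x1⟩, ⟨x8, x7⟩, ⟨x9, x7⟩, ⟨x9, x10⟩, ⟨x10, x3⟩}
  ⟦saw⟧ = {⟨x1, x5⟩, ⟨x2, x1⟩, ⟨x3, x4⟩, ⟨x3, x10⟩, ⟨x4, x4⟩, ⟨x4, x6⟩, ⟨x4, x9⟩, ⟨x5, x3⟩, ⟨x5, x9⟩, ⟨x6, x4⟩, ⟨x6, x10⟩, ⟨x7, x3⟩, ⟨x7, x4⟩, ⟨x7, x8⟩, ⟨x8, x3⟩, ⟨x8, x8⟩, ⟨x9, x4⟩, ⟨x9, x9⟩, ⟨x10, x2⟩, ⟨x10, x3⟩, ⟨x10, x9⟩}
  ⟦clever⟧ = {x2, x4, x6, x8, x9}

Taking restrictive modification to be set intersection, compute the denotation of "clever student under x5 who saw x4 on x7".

⟦under x5⟧ = {x : ⟨x, x5⟩ ∈ ⟦under⟧} = {x2, x4, x6, x9, x10}
⟦who saw x4⟧ = {x : ⟨x, x4⟩ ∈ ⟦saw⟧} = {x3, x4, x6, x7, x9}
⟦on x7⟧ = {x : ⟨x, x7⟩ ∈ ⟦on⟧} = {x3, x4, x5, x6, x8, x9}
⟦student⟧ = {x2, x3, x4, x7, x8, x9, x10}
… ∩ ⟦under x5⟧ = {x2, x3, x4, x7, x8, x9, x10} ∩ {x2, x4, x6, x9, x10} = {x2, x4, x9, x10}
… ∩ ⟦who saw x4⟧ = {x2, x4, x9, x10} ∩ {x3, x4, x6, x7, x9} = {x4, x9}
… ∩ ⟦on x7⟧ = {x4, x9} ∩ {x3, x4, x5, x6, x8, x9} = {x4, x9}
… ∩ ⟦clever⟧ = {x4, x9} ∩ {x2, x4, x6, x8, x9} = {x4, x9}
So ⟦clever student under x5 who saw x4 on x7⟧ = {x4, x9}.

{x4, x9}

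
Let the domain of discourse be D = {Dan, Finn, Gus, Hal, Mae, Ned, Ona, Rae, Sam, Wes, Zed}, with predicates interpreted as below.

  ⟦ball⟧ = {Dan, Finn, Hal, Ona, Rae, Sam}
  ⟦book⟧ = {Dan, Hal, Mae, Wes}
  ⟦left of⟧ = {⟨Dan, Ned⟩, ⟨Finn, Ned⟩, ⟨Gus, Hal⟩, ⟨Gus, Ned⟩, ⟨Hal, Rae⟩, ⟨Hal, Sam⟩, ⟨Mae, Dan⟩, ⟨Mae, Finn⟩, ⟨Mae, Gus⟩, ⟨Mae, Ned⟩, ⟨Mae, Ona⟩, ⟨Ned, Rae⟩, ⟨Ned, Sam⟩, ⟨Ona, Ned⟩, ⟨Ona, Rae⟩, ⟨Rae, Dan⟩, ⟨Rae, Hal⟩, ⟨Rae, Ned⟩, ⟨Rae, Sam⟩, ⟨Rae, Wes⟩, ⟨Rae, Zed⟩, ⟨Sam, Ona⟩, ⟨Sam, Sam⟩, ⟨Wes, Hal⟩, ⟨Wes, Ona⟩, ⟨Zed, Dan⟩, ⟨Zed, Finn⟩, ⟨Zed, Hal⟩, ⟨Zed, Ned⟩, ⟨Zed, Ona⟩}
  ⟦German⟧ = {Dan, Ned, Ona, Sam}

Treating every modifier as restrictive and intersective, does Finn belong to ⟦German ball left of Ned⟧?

no

⟦left of Ned⟧ = {x : ⟨x, Ned⟩ ∈ ⟦left of⟧} = {Dan, Finn, Gus, Mae, Ona, Rae, Zed}
⟦ball⟧ = {Dan, Finn, Hal, Ona, Rae, Sam}
… ∩ ⟦left of Ned⟧ = {Dan, Finn, Hal, Ona, Rae, Sam} ∩ {Dan, Finn, Gus, Mae, Ona, Rae, Zed} = {Dan, Finn, Ona, Rae}
… ∩ ⟦German⟧ = {Dan, Finn, Ona, Rae} ∩ {Dan, Ned, Ona, Sam} = {Dan, Ona}
⟦German ball left of Ned⟧ = {Dan, Ona}; Finn ∉ this set.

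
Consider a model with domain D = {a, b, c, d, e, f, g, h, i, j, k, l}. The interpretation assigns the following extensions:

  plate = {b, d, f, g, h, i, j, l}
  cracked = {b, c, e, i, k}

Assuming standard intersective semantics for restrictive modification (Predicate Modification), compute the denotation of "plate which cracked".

⟦which cracked⟧ = ⟦cracked⟧ = {b, c, e, i, k}
⟦plate⟧ = {b, d, f, g, h, i, j, l}
… ∩ ⟦which cracked⟧ = {b, d, f, g, h, i, j, l} ∩ {b, c, e, i, k} = {b, i}
So ⟦plate which cracked⟧ = {b, i}.

{b, i}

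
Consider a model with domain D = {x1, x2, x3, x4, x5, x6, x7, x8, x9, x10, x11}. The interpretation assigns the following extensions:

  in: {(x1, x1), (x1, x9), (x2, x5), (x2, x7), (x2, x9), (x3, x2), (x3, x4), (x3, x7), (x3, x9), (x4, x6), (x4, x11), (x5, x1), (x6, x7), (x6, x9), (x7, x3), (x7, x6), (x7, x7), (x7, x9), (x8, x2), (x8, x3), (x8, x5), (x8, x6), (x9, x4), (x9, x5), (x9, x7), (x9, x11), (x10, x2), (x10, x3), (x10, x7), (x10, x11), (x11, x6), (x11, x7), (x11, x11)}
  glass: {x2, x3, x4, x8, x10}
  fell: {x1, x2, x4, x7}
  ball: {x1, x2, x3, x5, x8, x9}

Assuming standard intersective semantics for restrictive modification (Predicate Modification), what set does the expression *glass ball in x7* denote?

⟦in x7⟧ = {x : ⟨x, x7⟩ ∈ ⟦in⟧} = {x2, x3, x6, x7, x9, x10, x11}
⟦ball⟧ = {x1, x2, x3, x5, x8, x9}
… ∩ ⟦in x7⟧ = {x1, x2, x3, x5, x8, x9} ∩ {x2, x3, x6, x7, x9, x10, x11} = {x2, x3, x9}
… ∩ ⟦glass⟧ = {x2, x3, x9} ∩ {x2, x3, x4, x8, x10} = {x2, x3}
So ⟦glass ball in x7⟧ = {x2, x3}.

{x2, x3}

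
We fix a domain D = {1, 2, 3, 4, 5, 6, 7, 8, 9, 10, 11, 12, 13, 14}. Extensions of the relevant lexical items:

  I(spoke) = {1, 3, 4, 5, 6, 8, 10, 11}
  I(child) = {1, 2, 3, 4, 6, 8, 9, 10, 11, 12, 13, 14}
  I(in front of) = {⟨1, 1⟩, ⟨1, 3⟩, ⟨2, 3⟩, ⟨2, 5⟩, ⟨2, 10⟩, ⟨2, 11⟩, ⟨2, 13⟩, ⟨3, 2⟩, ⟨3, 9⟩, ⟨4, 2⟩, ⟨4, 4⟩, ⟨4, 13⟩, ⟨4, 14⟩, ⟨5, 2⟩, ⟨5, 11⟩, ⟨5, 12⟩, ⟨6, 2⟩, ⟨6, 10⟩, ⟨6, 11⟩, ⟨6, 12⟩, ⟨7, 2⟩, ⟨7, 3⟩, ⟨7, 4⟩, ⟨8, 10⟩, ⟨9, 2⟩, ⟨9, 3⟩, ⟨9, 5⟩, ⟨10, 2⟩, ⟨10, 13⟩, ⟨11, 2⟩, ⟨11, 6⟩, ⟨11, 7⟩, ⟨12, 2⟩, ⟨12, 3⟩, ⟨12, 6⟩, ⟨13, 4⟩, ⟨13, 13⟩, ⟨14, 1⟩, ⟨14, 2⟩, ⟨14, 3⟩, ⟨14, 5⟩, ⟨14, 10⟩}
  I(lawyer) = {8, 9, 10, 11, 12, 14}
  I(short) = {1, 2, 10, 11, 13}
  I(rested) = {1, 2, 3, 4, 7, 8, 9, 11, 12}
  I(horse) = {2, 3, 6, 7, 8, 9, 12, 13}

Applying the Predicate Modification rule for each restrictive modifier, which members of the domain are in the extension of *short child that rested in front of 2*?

{11}

⟦that rested⟧ = ⟦rested⟧ = {1, 2, 3, 4, 7, 8, 9, 11, 12}
⟦in front of 2⟧ = {x : ⟨x, 2⟩ ∈ ⟦in front of⟧} = {3, 4, 5, 6, 7, 9, 10, 11, 12, 14}
⟦child⟧ = {1, 2, 3, 4, 6, 8, 9, 10, 11, 12, 13, 14}
… ∩ ⟦that rested⟧ = {1, 2, 3, 4, 6, 8, 9, 10, 11, 12, 13, 14} ∩ {1, 2, 3, 4, 7, 8, 9, 11, 12} = {1, 2, 3, 4, 8, 9, 11, 12}
… ∩ ⟦in front of 2⟧ = {1, 2, 3, 4, 8, 9, 11, 12} ∩ {3, 4, 5, 6, 7, 9, 10, 11, 12, 14} = {3, 4, 9, 11, 12}
… ∩ ⟦short⟧ = {3, 4, 9, 11, 12} ∩ {1, 2, 10, 11, 13} = {11}
So ⟦short child that rested in front of 2⟧ = {11}.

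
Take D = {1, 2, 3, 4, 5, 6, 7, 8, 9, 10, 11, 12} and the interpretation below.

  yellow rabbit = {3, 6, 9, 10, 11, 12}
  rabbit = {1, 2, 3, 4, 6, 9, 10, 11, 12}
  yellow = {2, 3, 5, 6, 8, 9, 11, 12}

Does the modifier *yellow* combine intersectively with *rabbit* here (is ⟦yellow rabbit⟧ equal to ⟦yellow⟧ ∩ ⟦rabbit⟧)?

no

⟦yellow⟧ ∩ ⟦rabbit⟧ = {2, 3, 5, 6, 8, 9, 11, 12} ∩ {1, 2, 3, 4, 6, 9, 10, 11, 12} = {2, 3, 6, 9, 11, 12}
Observed ⟦yellow rabbit⟧ = {3, 6, 9, 10, 11, 12}.
These differ, so the modifier is not intersective in this model.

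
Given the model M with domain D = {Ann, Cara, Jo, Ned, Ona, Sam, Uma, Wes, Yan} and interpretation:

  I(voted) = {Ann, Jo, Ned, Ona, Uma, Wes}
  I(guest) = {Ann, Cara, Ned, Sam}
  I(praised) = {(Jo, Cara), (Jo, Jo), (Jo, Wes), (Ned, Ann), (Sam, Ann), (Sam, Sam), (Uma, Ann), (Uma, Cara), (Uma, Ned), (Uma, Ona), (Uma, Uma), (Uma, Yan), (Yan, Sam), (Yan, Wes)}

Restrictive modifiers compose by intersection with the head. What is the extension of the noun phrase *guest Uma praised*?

{Ann, Cara, Ned}

⟦Uma praised⟧ = {x : ⟨Uma, x⟩ ∈ ⟦praised⟧} = {Ann, Cara, Ned, Ona, Uma, Yan}
⟦guest⟧ = {Ann, Cara, Ned, Sam}
… ∩ ⟦Uma praised⟧ = {Ann, Cara, Ned, Sam} ∩ {Ann, Cara, Ned, Ona, Uma, Yan} = {Ann, Cara, Ned}
So ⟦guest Uma praised⟧ = {Ann, Cara, Ned}.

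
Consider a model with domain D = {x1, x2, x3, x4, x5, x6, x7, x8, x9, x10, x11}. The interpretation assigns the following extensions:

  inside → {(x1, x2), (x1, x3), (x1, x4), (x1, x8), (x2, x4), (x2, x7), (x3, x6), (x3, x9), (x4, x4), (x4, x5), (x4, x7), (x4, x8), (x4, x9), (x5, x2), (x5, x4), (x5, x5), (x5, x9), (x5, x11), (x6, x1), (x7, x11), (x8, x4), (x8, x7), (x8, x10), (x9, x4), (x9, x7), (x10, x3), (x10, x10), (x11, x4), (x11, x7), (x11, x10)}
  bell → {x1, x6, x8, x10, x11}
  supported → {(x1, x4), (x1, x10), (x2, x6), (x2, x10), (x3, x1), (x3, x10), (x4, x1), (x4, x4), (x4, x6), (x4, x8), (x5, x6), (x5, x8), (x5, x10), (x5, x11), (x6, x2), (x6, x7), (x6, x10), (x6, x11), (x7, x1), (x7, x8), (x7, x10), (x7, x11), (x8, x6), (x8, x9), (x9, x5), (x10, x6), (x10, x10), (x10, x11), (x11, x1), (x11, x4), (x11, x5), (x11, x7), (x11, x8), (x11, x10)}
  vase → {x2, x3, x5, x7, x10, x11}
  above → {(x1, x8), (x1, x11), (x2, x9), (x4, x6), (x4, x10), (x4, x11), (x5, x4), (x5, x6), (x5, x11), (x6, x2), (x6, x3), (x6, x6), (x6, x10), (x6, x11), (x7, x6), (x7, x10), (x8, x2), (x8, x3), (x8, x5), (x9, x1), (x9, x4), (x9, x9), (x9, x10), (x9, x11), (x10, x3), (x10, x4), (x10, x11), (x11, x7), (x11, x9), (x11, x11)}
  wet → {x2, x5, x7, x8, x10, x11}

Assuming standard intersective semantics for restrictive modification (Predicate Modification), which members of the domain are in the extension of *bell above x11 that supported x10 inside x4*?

⟦above x11⟧ = {x : ⟨x, x11⟩ ∈ ⟦above⟧} = {x1, x4, x5, x6, x9, x10, x11}
⟦that supported x10⟧ = {x : ⟨x, x10⟩ ∈ ⟦supported⟧} = {x1, x2, x3, x5, x6, x7, x10, x11}
⟦inside x4⟧ = {x : ⟨x, x4⟩ ∈ ⟦inside⟧} = {x1, x2, x4, x5, x8, x9, x11}
⟦bell⟧ = {x1, x6, x8, x10, x11}
… ∩ ⟦above x11⟧ = {x1, x6, x8, x10, x11} ∩ {x1, x4, x5, x6, x9, x10, x11} = {x1, x6, x10, x11}
… ∩ ⟦that supported x10⟧ = {x1, x6, x10, x11} ∩ {x1, x2, x3, x5, x6, x7, x10, x11} = {x1, x6, x10, x11}
… ∩ ⟦inside x4⟧ = {x1, x6, x10, x11} ∩ {x1, x2, x4, x5, x8, x9, x11} = {x1, x11}
So ⟦bell above x11 that supported x10 inside x4⟧ = {x1, x11}.

{x1, x11}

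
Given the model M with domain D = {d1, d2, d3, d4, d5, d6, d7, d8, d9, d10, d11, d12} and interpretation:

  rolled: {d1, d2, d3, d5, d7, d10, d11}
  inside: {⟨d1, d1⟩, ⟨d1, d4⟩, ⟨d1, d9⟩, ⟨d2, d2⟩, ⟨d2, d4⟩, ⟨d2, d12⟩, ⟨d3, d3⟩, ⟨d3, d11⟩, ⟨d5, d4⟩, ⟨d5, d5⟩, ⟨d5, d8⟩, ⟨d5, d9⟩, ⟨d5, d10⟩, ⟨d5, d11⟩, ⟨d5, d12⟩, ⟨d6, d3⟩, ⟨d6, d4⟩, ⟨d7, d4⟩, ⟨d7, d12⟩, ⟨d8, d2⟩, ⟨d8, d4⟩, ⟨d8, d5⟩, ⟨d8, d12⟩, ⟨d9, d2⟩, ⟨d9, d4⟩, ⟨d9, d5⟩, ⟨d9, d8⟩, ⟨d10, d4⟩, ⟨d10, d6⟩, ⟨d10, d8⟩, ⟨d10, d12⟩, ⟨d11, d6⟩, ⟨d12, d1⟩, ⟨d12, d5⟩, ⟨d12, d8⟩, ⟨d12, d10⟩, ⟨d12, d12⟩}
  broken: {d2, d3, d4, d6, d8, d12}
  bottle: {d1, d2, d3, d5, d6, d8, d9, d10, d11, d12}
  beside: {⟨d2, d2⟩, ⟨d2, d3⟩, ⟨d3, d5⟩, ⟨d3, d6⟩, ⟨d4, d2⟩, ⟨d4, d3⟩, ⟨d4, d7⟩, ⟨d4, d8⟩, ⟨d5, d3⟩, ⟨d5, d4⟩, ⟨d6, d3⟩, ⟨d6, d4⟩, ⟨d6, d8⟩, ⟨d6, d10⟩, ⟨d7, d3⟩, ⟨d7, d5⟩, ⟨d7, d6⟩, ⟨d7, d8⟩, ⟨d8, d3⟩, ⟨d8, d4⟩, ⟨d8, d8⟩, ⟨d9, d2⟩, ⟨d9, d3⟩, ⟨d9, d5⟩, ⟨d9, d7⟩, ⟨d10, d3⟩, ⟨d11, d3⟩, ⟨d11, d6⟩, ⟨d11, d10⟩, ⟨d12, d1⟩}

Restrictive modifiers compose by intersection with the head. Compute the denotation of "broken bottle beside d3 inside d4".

⟦beside d3⟧ = {x : ⟨x, d3⟩ ∈ ⟦beside⟧} = {d2, d4, d5, d6, d7, d8, d9, d10, d11}
⟦inside d4⟧ = {x : ⟨x, d4⟩ ∈ ⟦inside⟧} = {d1, d2, d5, d6, d7, d8, d9, d10}
⟦bottle⟧ = {d1, d2, d3, d5, d6, d8, d9, d10, d11, d12}
… ∩ ⟦beside d3⟧ = {d1, d2, d3, d5, d6, d8, d9, d10, d11, d12} ∩ {d2, d4, d5, d6, d7, d8, d9, d10, d11} = {d2, d5, d6, d8, d9, d10, d11}
… ∩ ⟦inside d4⟧ = {d2, d5, d6, d8, d9, d10, d11} ∩ {d1, d2, d5, d6, d7, d8, d9, d10} = {d2, d5, d6, d8, d9, d10}
… ∩ ⟦broken⟧ = {d2, d5, d6, d8, d9, d10} ∩ {d2, d3, d4, d6, d8, d12} = {d2, d6, d8}
So ⟦broken bottle beside d3 inside d4⟧ = {d2, d6, d8}.

{d2, d6, d8}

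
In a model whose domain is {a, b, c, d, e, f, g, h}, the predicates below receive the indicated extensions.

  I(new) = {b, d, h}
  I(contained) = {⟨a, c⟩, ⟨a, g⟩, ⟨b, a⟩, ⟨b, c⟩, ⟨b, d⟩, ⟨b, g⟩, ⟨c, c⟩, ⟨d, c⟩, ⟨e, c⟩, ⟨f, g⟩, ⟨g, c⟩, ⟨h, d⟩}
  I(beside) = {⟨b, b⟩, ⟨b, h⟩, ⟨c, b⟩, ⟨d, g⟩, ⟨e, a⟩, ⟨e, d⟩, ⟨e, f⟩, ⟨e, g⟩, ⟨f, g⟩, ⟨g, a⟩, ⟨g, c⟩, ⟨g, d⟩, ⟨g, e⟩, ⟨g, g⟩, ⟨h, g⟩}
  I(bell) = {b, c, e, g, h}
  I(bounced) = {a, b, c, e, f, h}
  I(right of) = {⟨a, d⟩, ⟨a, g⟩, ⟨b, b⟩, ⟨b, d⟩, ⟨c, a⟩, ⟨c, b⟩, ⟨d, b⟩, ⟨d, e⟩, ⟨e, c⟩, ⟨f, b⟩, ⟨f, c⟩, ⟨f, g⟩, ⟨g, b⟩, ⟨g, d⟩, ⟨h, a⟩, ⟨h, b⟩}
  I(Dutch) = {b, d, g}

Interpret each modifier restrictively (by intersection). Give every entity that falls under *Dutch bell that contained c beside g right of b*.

⟦that contained c⟧ = {x : ⟨x, c⟩ ∈ ⟦contained⟧} = {a, b, c, d, e, g}
⟦beside g⟧ = {x : ⟨x, g⟩ ∈ ⟦beside⟧} = {d, e, f, g, h}
⟦right of b⟧ = {x : ⟨x, b⟩ ∈ ⟦right of⟧} = {b, c, d, f, g, h}
⟦bell⟧ = {b, c, e, g, h}
… ∩ ⟦that contained c⟧ = {b, c, e, g, h} ∩ {a, b, c, d, e, g} = {b, c, e, g}
… ∩ ⟦beside g⟧ = {b, c, e, g} ∩ {d, e, f, g, h} = {e, g}
… ∩ ⟦right of b⟧ = {e, g} ∩ {b, c, d, f, g, h} = {g}
… ∩ ⟦Dutch⟧ = {g} ∩ {b, d, g} = {g}
So ⟦Dutch bell that contained c beside g right of b⟧ = {g}.

{g}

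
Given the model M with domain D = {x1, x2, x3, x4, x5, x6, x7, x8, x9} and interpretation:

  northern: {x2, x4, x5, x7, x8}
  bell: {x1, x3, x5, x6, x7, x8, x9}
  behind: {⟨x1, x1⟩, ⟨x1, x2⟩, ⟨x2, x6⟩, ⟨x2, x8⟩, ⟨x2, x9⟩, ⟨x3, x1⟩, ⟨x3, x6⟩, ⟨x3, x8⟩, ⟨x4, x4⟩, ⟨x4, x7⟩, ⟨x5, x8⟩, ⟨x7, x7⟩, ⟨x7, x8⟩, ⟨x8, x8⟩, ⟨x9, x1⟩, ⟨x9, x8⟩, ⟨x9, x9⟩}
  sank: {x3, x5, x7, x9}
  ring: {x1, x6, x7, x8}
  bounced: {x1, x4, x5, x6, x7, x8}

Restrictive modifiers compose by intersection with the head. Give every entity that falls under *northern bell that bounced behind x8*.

{x5, x7, x8}

⟦that bounced⟧ = ⟦bounced⟧ = {x1, x4, x5, x6, x7, x8}
⟦behind x8⟧ = {x : ⟨x, x8⟩ ∈ ⟦behind⟧} = {x2, x3, x5, x7, x8, x9}
⟦bell⟧ = {x1, x3, x5, x6, x7, x8, x9}
… ∩ ⟦that bounced⟧ = {x1, x3, x5, x6, x7, x8, x9} ∩ {x1, x4, x5, x6, x7, x8} = {x1, x5, x6, x7, x8}
… ∩ ⟦behind x8⟧ = {x1, x5, x6, x7, x8} ∩ {x2, x3, x5, x7, x8, x9} = {x5, x7, x8}
… ∩ ⟦northern⟧ = {x5, x7, x8} ∩ {x2, x4, x5, x7, x8} = {x5, x7, x8}
So ⟦northern bell that bounced behind x8⟧ = {x5, x7, x8}.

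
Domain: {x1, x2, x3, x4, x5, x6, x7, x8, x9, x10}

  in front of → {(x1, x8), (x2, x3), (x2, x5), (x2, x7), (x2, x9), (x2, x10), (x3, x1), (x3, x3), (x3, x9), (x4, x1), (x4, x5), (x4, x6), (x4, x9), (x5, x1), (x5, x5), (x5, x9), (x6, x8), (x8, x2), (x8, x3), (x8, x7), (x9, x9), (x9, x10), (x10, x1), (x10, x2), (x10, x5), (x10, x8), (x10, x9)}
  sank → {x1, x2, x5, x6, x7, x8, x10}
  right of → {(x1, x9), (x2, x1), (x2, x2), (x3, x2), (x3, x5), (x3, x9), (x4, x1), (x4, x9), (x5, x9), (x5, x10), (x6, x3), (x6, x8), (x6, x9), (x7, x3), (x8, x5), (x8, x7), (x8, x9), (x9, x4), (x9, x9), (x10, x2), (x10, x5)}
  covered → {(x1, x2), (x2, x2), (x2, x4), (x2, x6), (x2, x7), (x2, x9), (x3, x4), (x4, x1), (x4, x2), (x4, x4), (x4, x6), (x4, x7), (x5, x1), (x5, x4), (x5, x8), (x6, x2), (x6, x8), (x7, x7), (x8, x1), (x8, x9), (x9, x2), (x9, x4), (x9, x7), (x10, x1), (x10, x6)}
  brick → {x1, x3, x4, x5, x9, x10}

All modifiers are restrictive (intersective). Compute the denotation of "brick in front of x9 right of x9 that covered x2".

{x4, x9}

⟦in front of x9⟧ = {x : ⟨x, x9⟩ ∈ ⟦in front of⟧} = {x2, x3, x4, x5, x9, x10}
⟦right of x9⟧ = {x : ⟨x, x9⟩ ∈ ⟦right of⟧} = {x1, x3, x4, x5, x6, x8, x9}
⟦that covered x2⟧ = {x : ⟨x, x2⟩ ∈ ⟦covered⟧} = {x1, x2, x4, x6, x9}
⟦brick⟧ = {x1, x3, x4, x5, x9, x10}
… ∩ ⟦in front of x9⟧ = {x1, x3, x4, x5, x9, x10} ∩ {x2, x3, x4, x5, x9, x10} = {x3, x4, x5, x9, x10}
… ∩ ⟦right of x9⟧ = {x3, x4, x5, x9, x10} ∩ {x1, x3, x4, x5, x6, x8, x9} = {x3, x4, x5, x9}
… ∩ ⟦that covered x2⟧ = {x3, x4, x5, x9} ∩ {x1, x2, x4, x6, x9} = {x4, x9}
So ⟦brick in front of x9 right of x9 that covered x2⟧ = {x4, x9}.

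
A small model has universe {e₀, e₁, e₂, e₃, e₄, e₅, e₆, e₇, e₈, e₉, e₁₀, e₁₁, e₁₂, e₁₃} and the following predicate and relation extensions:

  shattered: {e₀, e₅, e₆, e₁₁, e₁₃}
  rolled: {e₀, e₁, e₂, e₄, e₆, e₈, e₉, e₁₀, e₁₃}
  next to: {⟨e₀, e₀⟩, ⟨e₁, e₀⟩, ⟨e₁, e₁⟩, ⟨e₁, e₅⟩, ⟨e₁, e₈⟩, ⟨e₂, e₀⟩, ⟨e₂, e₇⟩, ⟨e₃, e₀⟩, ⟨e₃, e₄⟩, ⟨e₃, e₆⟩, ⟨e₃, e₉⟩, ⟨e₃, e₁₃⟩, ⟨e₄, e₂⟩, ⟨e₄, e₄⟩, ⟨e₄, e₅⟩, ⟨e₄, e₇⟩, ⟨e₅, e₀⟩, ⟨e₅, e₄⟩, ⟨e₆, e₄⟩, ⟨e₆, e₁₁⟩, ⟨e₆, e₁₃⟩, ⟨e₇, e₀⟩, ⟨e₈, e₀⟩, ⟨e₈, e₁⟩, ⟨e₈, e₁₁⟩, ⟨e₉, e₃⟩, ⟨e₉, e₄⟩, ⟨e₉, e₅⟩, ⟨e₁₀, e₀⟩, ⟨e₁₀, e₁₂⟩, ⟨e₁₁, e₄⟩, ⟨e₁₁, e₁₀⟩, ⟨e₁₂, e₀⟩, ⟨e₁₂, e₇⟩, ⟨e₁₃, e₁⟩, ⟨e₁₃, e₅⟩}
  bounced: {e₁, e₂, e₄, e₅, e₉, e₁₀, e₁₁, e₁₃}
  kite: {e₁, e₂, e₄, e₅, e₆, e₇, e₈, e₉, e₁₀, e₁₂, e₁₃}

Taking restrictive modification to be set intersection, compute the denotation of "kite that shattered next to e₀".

{e₅}

⟦that shattered⟧ = ⟦shattered⟧ = {e₀, e₅, e₆, e₁₁, e₁₃}
⟦next to e₀⟧ = {x : ⟨x, e₀⟩ ∈ ⟦next to⟧} = {e₀, e₁, e₂, e₃, e₅, e₇, e₈, e₁₀, e₁₂}
⟦kite⟧ = {e₁, e₂, e₄, e₅, e₆, e₇, e₈, e₉, e₁₀, e₁₂, e₁₃}
… ∩ ⟦that shattered⟧ = {e₁, e₂, e₄, e₅, e₆, e₇, e₈, e₉, e₁₀, e₁₂, e₁₃} ∩ {e₀, e₅, e₆, e₁₁, e₁₃} = {e₅, e₆, e₁₃}
… ∩ ⟦next to e₀⟧ = {e₅, e₆, e₁₃} ∩ {e₀, e₁, e₂, e₃, e₅, e₇, e₈, e₁₀, e₁₂} = {e₅}
So ⟦kite that shattered next to e₀⟧ = {e₅}.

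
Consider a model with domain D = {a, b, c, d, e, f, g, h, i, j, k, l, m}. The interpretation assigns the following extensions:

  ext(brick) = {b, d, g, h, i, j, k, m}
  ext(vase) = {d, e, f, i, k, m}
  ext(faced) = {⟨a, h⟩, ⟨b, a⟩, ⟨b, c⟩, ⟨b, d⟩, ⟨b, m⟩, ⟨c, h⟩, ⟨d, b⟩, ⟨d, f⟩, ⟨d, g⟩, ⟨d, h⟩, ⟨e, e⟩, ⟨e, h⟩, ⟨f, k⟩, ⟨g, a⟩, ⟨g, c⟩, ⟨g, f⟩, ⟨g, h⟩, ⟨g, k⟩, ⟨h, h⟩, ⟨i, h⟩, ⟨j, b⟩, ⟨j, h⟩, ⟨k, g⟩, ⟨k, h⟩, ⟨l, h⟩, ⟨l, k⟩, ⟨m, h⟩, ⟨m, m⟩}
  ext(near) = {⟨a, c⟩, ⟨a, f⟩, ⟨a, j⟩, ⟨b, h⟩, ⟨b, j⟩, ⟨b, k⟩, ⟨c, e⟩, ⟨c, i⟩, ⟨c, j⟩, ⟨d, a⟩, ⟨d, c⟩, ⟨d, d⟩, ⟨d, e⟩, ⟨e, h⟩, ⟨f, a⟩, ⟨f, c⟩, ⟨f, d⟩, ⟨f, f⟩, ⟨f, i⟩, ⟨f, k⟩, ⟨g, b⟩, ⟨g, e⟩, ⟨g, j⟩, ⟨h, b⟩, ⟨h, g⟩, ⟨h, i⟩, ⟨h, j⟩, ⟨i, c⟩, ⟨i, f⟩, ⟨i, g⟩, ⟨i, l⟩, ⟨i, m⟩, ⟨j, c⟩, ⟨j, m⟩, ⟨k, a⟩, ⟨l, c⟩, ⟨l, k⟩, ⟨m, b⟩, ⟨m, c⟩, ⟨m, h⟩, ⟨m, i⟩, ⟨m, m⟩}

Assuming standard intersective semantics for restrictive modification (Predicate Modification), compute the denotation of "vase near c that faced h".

⟦near c⟧ = {x : ⟨x, c⟩ ∈ ⟦near⟧} = {a, d, f, i, j, l, m}
⟦that faced h⟧ = {x : ⟨x, h⟩ ∈ ⟦faced⟧} = {a, c, d, e, g, h, i, j, k, l, m}
⟦vase⟧ = {d, e, f, i, k, m}
… ∩ ⟦near c⟧ = {d, e, f, i, k, m} ∩ {a, d, f, i, j, l, m} = {d, f, i, m}
… ∩ ⟦that faced h⟧ = {d, f, i, m} ∩ {a, c, d, e, g, h, i, j, k, l, m} = {d, i, m}
So ⟦vase near c that faced h⟧ = {d, i, m}.

{d, i, m}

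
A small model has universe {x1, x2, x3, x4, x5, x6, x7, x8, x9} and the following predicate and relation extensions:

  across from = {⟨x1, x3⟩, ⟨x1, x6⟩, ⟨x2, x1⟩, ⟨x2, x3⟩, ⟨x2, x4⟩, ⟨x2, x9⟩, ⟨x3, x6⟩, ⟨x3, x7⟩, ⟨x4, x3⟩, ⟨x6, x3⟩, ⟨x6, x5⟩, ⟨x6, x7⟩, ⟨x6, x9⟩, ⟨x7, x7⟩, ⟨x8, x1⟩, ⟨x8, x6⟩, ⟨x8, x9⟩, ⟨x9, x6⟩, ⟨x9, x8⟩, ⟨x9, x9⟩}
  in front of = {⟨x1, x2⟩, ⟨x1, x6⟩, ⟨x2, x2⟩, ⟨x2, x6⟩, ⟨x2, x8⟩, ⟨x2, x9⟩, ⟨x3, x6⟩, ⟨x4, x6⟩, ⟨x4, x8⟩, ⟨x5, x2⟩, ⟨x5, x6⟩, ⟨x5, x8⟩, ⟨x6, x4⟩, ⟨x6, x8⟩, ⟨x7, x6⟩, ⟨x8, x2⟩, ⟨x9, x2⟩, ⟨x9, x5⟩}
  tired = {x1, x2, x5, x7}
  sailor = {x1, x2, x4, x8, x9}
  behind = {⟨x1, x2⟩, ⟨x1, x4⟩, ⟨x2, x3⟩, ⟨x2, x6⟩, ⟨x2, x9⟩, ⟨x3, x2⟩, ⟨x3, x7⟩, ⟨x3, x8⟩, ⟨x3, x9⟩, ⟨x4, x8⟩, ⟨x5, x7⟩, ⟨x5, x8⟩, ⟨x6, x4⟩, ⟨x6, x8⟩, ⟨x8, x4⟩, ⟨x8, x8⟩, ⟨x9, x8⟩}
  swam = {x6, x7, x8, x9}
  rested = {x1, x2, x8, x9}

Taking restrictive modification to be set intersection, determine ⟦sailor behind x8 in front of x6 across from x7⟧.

{}

⟦behind x8⟧ = {x : ⟨x, x8⟩ ∈ ⟦behind⟧} = {x3, x4, x5, x6, x8, x9}
⟦in front of x6⟧ = {x : ⟨x, x6⟩ ∈ ⟦in front of⟧} = {x1, x2, x3, x4, x5, x7}
⟦across from x7⟧ = {x : ⟨x, x7⟩ ∈ ⟦across from⟧} = {x3, x6, x7}
⟦sailor⟧ = {x1, x2, x4, x8, x9}
… ∩ ⟦behind x8⟧ = {x1, x2, x4, x8, x9} ∩ {x3, x4, x5, x6, x8, x9} = {x4, x8, x9}
… ∩ ⟦in front of x6⟧ = {x4, x8, x9} ∩ {x1, x2, x3, x4, x5, x7} = {x4}
… ∩ ⟦across from x7⟧ = {x4} ∩ {x3, x6, x7} = ∅
So ⟦sailor behind x8 in front of x6 across from x7⟧ = {}.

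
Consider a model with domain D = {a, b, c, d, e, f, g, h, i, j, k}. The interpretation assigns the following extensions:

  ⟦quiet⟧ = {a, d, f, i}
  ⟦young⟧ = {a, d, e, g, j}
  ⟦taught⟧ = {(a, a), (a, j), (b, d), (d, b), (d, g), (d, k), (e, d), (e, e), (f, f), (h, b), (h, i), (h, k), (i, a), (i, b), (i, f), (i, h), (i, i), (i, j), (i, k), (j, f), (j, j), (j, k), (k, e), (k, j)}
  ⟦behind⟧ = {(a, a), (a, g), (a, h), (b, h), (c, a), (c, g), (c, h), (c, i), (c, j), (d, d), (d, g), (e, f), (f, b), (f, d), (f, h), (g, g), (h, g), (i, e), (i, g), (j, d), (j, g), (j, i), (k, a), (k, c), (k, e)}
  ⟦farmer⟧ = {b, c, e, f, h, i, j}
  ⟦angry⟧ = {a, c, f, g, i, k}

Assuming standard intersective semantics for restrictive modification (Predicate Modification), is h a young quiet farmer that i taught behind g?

no

⟦that i taught⟧ = {x : ⟨i, x⟩ ∈ ⟦taught⟧} = {a, b, f, h, i, j, k}
⟦behind g⟧ = {x : ⟨x, g⟩ ∈ ⟦behind⟧} = {a, c, d, g, h, i, j}
⟦farmer⟧ = {b, c, e, f, h, i, j}
… ∩ ⟦that i taught⟧ = {b, c, e, f, h, i, j} ∩ {a, b, f, h, i, j, k} = {b, f, h, i, j}
… ∩ ⟦behind g⟧ = {b, f, h, i, j} ∩ {a, c, d, g, h, i, j} = {h, i, j}
… ∩ ⟦young⟧ = {h, i, j} ∩ {a, d, e, g, j} = {j}
… ∩ ⟦quiet⟧ = {j} ∩ {a, d, f, i} = ∅
⟦young quiet farmer that i taught behind g⟧ = ∅; h ∉ this set.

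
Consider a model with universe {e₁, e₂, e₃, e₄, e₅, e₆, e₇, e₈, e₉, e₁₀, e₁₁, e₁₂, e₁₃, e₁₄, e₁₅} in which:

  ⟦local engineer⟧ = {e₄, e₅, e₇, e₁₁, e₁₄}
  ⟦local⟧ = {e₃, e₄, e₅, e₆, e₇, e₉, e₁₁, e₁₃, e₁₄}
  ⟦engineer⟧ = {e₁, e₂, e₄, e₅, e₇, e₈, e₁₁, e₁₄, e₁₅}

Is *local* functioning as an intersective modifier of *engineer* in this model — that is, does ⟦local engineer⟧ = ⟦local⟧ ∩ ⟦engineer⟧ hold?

⟦local⟧ ∩ ⟦engineer⟧ = {e₃, e₄, e₅, e₆, e₇, e₉, e₁₁, e₁₃, e₁₄} ∩ {e₁, e₂, e₄, e₅, e₇, e₈, e₁₁, e₁₄, e₁₅} = {e₄, e₅, e₇, e₁₁, e₁₄}
Observed ⟦local engineer⟧ = {e₄, e₅, e₇, e₁₁, e₁₄}.
These coincide, so the modifier is intersective here.

yes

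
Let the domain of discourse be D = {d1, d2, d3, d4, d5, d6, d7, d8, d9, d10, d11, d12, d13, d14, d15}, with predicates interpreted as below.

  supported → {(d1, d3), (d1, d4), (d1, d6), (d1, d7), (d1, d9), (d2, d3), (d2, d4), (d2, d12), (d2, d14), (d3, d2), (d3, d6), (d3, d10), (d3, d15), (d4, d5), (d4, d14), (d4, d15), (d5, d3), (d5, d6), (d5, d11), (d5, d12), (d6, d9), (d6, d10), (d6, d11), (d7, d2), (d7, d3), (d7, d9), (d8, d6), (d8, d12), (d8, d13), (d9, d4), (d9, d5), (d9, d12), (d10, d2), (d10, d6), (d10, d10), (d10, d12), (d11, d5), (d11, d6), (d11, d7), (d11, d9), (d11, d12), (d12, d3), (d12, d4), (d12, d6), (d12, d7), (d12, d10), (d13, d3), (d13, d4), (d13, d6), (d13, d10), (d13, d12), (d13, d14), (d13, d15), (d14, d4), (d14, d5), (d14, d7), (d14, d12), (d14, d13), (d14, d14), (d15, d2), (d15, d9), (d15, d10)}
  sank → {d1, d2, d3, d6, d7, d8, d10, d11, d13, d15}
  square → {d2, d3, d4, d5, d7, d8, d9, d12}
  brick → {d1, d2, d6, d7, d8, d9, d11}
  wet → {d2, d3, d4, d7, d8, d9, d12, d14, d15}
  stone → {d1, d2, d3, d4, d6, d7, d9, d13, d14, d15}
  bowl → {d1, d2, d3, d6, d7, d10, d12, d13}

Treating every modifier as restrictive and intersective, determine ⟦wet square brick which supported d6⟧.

⟦which supported d6⟧ = {x : ⟨x, d6⟩ ∈ ⟦supported⟧} = {d1, d3, d5, d8, d10, d11, d12, d13}
⟦brick⟧ = {d1, d2, d6, d7, d8, d9, d11}
… ∩ ⟦which supported d6⟧ = {d1, d2, d6, d7, d8, d9, d11} ∩ {d1, d3, d5, d8, d10, d11, d12, d13} = {d1, d8, d11}
… ∩ ⟦wet⟧ = {d1, d8, d11} ∩ {d2, d3, d4, d7, d8, d9, d12, d14, d15} = {d8}
… ∩ ⟦square⟧ = {d8} ∩ {d2, d3, d4, d5, d7, d8, d9, d12} = {d8}
So ⟦wet square brick which supported d6⟧ = {d8}.

{d8}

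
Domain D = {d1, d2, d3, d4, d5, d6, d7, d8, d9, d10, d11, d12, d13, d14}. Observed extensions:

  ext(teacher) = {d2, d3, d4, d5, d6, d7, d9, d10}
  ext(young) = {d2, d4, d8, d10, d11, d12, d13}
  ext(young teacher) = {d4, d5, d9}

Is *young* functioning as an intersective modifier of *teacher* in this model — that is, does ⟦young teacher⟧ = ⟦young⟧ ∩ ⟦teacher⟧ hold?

⟦young⟧ ∩ ⟦teacher⟧ = {d2, d4, d8, d10, d11, d12, d13} ∩ {d2, d3, d4, d5, d6, d7, d9, d10} = {d2, d4, d10}
Observed ⟦young teacher⟧ = {d4, d5, d9}.
These differ, so the modifier is not intersective in this model.

no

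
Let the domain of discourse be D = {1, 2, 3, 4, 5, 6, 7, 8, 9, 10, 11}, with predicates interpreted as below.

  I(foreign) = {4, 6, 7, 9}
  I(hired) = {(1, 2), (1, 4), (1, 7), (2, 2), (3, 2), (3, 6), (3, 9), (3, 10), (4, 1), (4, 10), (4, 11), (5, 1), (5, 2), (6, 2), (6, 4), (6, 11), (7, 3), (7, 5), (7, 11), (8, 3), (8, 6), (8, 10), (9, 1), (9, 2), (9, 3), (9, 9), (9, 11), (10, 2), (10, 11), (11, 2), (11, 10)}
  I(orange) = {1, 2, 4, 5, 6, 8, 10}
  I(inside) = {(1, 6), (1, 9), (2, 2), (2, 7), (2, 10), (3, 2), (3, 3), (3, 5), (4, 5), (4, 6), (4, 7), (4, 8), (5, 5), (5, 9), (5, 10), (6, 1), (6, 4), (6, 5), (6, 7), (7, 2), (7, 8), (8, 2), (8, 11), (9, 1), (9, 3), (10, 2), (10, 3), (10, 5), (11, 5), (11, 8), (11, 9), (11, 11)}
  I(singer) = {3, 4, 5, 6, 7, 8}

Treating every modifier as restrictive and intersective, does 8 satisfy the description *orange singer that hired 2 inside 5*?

no

⟦that hired 2⟧ = {x : ⟨x, 2⟩ ∈ ⟦hired⟧} = {1, 2, 3, 5, 6, 9, 10, 11}
⟦inside 5⟧ = {x : ⟨x, 5⟩ ∈ ⟦inside⟧} = {3, 4, 5, 6, 10, 11}
⟦singer⟧ = {3, 4, 5, 6, 7, 8}
… ∩ ⟦that hired 2⟧ = {3, 4, 5, 6, 7, 8} ∩ {1, 2, 3, 5, 6, 9, 10, 11} = {3, 5, 6}
… ∩ ⟦inside 5⟧ = {3, 5, 6} ∩ {3, 4, 5, 6, 10, 11} = {3, 5, 6}
… ∩ ⟦orange⟧ = {3, 5, 6} ∩ {1, 2, 4, 5, 6, 8, 10} = {5, 6}
⟦orange singer that hired 2 inside 5⟧ = {5, 6}; 8 ∉ this set.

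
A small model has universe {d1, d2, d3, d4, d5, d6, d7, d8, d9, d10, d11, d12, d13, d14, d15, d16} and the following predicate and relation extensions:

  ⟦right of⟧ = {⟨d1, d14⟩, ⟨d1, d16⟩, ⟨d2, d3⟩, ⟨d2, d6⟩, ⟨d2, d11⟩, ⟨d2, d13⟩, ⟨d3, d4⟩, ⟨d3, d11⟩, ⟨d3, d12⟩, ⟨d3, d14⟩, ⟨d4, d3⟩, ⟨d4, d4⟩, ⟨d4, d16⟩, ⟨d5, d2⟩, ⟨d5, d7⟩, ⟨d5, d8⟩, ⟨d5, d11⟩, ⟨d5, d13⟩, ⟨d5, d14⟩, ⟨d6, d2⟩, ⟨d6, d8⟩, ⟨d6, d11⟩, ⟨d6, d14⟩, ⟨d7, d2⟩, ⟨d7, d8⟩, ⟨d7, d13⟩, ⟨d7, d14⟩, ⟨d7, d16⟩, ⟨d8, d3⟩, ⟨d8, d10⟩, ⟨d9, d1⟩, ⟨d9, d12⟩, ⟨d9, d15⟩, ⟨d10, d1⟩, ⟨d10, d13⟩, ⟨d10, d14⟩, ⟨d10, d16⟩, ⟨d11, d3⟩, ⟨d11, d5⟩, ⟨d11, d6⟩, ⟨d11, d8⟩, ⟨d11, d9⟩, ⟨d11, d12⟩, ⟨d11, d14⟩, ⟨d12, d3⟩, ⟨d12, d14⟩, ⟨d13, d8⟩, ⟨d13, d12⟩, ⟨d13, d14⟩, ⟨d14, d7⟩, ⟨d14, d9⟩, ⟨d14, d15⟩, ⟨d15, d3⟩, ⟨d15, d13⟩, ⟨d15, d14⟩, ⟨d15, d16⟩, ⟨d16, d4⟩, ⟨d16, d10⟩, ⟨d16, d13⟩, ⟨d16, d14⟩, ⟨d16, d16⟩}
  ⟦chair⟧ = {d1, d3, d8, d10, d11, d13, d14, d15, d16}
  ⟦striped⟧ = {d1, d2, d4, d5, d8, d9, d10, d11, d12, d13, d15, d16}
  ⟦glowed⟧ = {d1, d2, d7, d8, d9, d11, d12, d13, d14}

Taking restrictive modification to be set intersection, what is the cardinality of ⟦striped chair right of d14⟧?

6

⟦right of d14⟧ = {x : ⟨x, d14⟩ ∈ ⟦right of⟧} = {d1, d3, d5, d6, d7, d10, d11, d12, d13, d15, d16}
⟦chair⟧ = {d1, d3, d8, d10, d11, d13, d14, d15, d16}
… ∩ ⟦right of d14⟧ = {d1, d3, d8, d10, d11, d13, d14, d15, d16} ∩ {d1, d3, d5, d6, d7, d10, d11, d12, d13, d15, d16} = {d1, d3, d10, d11, d13, d15, d16}
… ∩ ⟦striped⟧ = {d1, d3, d10, d11, d13, d15, d16} ∩ {d1, d2, d4, d5, d8, d9, d10, d11, d12, d13, d15, d16} = {d1, d10, d11, d13, d15, d16}
⟦striped chair right of d14⟧ = {d1, d10, d11, d13, d15, d16}, so the cardinality is 6.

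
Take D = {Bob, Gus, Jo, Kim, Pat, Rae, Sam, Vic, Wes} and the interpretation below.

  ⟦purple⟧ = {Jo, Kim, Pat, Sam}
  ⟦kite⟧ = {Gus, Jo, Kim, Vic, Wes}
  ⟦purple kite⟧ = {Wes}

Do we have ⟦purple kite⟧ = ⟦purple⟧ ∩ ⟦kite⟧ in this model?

⟦purple⟧ ∩ ⟦kite⟧ = {Jo, Kim, Pat, Sam} ∩ {Gus, Jo, Kim, Vic, Wes} = {Jo, Kim}
Observed ⟦purple kite⟧ = {Wes}.
These differ, so the modifier is not intersective in this model.

no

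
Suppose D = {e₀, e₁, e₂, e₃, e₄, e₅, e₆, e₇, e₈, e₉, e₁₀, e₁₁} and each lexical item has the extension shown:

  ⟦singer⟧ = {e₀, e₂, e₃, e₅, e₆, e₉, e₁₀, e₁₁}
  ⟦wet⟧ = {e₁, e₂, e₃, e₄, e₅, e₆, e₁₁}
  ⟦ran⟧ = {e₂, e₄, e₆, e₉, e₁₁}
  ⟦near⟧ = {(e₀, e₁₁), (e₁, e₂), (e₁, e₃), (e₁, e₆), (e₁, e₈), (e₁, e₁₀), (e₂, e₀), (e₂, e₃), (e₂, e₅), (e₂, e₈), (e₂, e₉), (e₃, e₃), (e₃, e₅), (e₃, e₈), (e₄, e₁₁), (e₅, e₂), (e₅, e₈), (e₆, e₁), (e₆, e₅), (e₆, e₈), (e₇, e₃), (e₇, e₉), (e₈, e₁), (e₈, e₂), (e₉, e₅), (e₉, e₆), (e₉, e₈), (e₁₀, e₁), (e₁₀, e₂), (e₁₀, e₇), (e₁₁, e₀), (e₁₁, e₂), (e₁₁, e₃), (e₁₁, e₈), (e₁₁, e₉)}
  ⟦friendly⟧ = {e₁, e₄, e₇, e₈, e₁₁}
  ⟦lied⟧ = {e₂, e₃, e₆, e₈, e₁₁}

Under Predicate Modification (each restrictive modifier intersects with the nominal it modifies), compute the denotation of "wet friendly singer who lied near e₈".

⟦who lied⟧ = ⟦lied⟧ = {e₂, e₃, e₆, e₈, e₁₁}
⟦near e₈⟧ = {x : ⟨x, e₈⟩ ∈ ⟦near⟧} = {e₁, e₂, e₃, e₅, e₆, e₉, e₁₁}
⟦singer⟧ = {e₀, e₂, e₃, e₅, e₆, e₉, e₁₀, e₁₁}
… ∩ ⟦who lied⟧ = {e₀, e₂, e₃, e₅, e₆, e₉, e₁₀, e₁₁} ∩ {e₂, e₃, e₆, e₈, e₁₁} = {e₂, e₃, e₆, e₁₁}
… ∩ ⟦near e₈⟧ = {e₂, e₃, e₆, e₁₁} ∩ {e₁, e₂, e₃, e₅, e₆, e₉, e₁₁} = {e₂, e₃, e₆, e₁₁}
… ∩ ⟦wet⟧ = {e₂, e₃, e₆, e₁₁} ∩ {e₁, e₂, e₃, e₄, e₅, e₆, e₁₁} = {e₂, e₃, e₆, e₁₁}
… ∩ ⟦friendly⟧ = {e₂, e₃, e₆, e₁₁} ∩ {e₁, e₄, e₇, e₈, e₁₁} = {e₁₁}
So ⟦wet friendly singer who lied near e₈⟧ = {e₁₁}.

{e₁₁}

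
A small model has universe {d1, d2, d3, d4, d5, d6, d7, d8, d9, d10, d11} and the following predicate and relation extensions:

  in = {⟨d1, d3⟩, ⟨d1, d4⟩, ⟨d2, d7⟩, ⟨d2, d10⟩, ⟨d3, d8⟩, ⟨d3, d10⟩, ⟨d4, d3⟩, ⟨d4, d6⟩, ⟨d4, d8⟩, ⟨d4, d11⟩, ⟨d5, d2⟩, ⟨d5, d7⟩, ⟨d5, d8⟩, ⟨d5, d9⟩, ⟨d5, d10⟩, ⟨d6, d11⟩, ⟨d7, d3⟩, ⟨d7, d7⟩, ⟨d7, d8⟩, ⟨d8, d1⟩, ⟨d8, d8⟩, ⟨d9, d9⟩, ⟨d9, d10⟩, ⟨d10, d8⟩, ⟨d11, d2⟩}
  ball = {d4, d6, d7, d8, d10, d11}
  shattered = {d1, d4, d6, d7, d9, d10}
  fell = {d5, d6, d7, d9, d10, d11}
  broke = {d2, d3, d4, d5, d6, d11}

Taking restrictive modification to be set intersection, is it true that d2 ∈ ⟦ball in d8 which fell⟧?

no

⟦in d8⟧ = {x : ⟨x, d8⟩ ∈ ⟦in⟧} = {d3, d4, d5, d7, d8, d10}
⟦which fell⟧ = ⟦fell⟧ = {d5, d6, d7, d9, d10, d11}
⟦ball⟧ = {d4, d6, d7, d8, d10, d11}
… ∩ ⟦in d8⟧ = {d4, d6, d7, d8, d10, d11} ∩ {d3, d4, d5, d7, d8, d10} = {d4, d7, d8, d10}
… ∩ ⟦which fell⟧ = {d4, d7, d8, d10} ∩ {d5, d6, d7, d9, d10, d11} = {d7, d10}
⟦ball in d8 which fell⟧ = {d7, d10}; d2 ∉ this set.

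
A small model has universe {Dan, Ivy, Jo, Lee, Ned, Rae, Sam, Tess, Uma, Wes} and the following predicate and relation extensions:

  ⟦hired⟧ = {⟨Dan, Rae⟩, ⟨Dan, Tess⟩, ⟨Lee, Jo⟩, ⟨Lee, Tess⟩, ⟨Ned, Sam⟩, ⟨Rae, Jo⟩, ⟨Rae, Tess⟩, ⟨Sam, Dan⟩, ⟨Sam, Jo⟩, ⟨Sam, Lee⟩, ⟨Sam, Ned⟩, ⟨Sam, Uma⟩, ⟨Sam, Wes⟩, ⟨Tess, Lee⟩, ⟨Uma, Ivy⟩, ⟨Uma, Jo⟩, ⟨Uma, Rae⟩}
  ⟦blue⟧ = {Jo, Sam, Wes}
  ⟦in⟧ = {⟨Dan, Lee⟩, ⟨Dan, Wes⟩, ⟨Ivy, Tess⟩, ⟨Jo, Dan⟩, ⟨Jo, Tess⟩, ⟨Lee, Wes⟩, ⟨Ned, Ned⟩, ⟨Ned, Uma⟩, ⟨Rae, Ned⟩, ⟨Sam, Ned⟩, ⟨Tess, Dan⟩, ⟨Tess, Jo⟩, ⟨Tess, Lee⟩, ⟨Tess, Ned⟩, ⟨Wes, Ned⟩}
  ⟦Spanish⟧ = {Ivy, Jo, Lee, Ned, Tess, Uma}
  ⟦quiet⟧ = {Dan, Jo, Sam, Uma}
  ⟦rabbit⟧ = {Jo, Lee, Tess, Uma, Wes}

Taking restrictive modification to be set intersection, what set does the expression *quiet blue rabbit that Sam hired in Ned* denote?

⟦that Sam hired⟧ = {x : ⟨Sam, x⟩ ∈ ⟦hired⟧} = {Dan, Jo, Lee, Ned, Uma, Wes}
⟦in Ned⟧ = {x : ⟨x, Ned⟩ ∈ ⟦in⟧} = {Ned, Rae, Sam, Tess, Wes}
⟦rabbit⟧ = {Jo, Lee, Tess, Uma, Wes}
… ∩ ⟦that Sam hired⟧ = {Jo, Lee, Tess, Uma, Wes} ∩ {Dan, Jo, Lee, Ned, Uma, Wes} = {Jo, Lee, Uma, Wes}
… ∩ ⟦in Ned⟧ = {Jo, Lee, Uma, Wes} ∩ {Ned, Rae, Sam, Tess, Wes} = {Wes}
… ∩ ⟦quiet⟧ = {Wes} ∩ {Dan, Jo, Sam, Uma} = ∅
… ∩ ⟦blue⟧ = ∅ ∩ {Jo, Sam, Wes} = ∅
So ⟦quiet blue rabbit that Sam hired in Ned⟧ = {}.

{}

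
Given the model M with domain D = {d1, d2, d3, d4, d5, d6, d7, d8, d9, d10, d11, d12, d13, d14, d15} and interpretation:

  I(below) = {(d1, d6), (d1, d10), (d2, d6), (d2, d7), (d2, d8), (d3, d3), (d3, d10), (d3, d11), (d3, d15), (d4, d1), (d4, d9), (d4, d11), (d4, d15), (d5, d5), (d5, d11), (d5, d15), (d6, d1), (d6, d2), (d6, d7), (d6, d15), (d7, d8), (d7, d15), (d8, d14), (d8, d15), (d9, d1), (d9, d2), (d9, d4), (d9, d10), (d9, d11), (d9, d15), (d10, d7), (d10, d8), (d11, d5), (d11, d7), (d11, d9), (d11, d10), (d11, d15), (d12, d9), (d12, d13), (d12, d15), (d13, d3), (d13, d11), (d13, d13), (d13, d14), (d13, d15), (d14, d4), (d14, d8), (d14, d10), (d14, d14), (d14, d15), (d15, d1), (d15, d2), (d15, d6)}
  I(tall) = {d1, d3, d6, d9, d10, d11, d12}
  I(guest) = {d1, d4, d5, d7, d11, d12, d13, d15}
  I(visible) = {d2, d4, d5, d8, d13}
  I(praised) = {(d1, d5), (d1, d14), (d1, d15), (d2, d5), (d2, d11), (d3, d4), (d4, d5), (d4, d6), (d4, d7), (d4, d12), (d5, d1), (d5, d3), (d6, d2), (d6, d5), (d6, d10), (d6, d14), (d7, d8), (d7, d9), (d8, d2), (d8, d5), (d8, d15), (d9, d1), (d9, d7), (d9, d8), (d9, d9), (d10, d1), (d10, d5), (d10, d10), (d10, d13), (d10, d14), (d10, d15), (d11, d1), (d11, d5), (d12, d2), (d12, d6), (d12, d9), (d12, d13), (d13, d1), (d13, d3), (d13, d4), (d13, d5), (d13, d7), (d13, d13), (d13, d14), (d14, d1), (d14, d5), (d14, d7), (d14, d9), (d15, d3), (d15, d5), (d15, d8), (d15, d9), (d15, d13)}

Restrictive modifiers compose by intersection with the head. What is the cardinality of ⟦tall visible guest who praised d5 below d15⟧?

⟦who praised d5⟧ = {x : ⟨x, d5⟩ ∈ ⟦praised⟧} = {d1, d2, d4, d6, d8, d10, d11, d13, d14, d15}
⟦below d15⟧ = {x : ⟨x, d15⟩ ∈ ⟦below⟧} = {d3, d4, d5, d6, d7, d8, d9, d11, d12, d13, d14}
⟦guest⟧ = {d1, d4, d5, d7, d11, d12, d13, d15}
… ∩ ⟦who praised d5⟧ = {d1, d4, d5, d7, d11, d12, d13, d15} ∩ {d1, d2, d4, d6, d8, d10, d11, d13, d14, d15} = {d1, d4, d11, d13, d15}
… ∩ ⟦below d15⟧ = {d1, d4, d11, d13, d15} ∩ {d3, d4, d5, d6, d7, d8, d9, d11, d12, d13, d14} = {d4, d11, d13}
… ∩ ⟦tall⟧ = {d4, d11, d13} ∩ {d1, d3, d6, d9, d10, d11, d12} = {d11}
… ∩ ⟦visible⟧ = {d11} ∩ {d2, d4, d5, d8, d13} = ∅
⟦tall visible guest who praised d5 below d15⟧ = ∅, so the cardinality is 0.

0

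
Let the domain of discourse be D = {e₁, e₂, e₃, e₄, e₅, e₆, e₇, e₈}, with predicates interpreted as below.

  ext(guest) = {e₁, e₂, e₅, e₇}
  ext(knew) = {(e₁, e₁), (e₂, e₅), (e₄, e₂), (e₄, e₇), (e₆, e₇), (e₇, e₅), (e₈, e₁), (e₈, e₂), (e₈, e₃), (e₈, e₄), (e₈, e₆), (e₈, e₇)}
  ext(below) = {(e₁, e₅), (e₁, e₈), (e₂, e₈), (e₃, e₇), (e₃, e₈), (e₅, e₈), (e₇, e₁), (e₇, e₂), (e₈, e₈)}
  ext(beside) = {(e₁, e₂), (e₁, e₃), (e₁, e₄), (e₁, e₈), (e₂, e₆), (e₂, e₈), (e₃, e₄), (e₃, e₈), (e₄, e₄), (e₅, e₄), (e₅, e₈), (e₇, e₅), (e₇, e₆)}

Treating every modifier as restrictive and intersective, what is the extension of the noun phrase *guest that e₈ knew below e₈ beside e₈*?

{e₁, e₂}

⟦that e₈ knew⟧ = {x : ⟨e₈, x⟩ ∈ ⟦knew⟧} = {e₁, e₂, e₃, e₄, e₆, e₇}
⟦below e₈⟧ = {x : ⟨x, e₈⟩ ∈ ⟦below⟧} = {e₁, e₂, e₃, e₅, e₈}
⟦beside e₈⟧ = {x : ⟨x, e₈⟩ ∈ ⟦beside⟧} = {e₁, e₂, e₃, e₅}
⟦guest⟧ = {e₁, e₂, e₅, e₇}
… ∩ ⟦that e₈ knew⟧ = {e₁, e₂, e₅, e₇} ∩ {e₁, e₂, e₃, e₄, e₆, e₇} = {e₁, e₂, e₇}
… ∩ ⟦below e₈⟧ = {e₁, e₂, e₇} ∩ {e₁, e₂, e₃, e₅, e₈} = {e₁, e₂}
… ∩ ⟦beside e₈⟧ = {e₁, e₂} ∩ {e₁, e₂, e₃, e₅} = {e₁, e₂}
So ⟦guest that e₈ knew below e₈ beside e₈⟧ = {e₁, e₂}.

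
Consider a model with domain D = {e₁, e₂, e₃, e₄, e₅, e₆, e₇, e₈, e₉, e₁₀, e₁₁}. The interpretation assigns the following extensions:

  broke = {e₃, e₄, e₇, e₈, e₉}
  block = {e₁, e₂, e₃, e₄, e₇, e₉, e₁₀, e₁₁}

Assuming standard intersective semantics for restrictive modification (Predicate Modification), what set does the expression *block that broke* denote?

{e₃, e₄, e₇, e₉}

⟦that broke⟧ = ⟦broke⟧ = {e₃, e₄, e₇, e₈, e₉}
⟦block⟧ = {e₁, e₂, e₃, e₄, e₇, e₉, e₁₀, e₁₁}
… ∩ ⟦that broke⟧ = {e₁, e₂, e₃, e₄, e₇, e₉, e₁₀, e₁₁} ∩ {e₃, e₄, e₇, e₈, e₉} = {e₃, e₄, e₇, e₉}
So ⟦block that broke⟧ = {e₃, e₄, e₇, e₉}.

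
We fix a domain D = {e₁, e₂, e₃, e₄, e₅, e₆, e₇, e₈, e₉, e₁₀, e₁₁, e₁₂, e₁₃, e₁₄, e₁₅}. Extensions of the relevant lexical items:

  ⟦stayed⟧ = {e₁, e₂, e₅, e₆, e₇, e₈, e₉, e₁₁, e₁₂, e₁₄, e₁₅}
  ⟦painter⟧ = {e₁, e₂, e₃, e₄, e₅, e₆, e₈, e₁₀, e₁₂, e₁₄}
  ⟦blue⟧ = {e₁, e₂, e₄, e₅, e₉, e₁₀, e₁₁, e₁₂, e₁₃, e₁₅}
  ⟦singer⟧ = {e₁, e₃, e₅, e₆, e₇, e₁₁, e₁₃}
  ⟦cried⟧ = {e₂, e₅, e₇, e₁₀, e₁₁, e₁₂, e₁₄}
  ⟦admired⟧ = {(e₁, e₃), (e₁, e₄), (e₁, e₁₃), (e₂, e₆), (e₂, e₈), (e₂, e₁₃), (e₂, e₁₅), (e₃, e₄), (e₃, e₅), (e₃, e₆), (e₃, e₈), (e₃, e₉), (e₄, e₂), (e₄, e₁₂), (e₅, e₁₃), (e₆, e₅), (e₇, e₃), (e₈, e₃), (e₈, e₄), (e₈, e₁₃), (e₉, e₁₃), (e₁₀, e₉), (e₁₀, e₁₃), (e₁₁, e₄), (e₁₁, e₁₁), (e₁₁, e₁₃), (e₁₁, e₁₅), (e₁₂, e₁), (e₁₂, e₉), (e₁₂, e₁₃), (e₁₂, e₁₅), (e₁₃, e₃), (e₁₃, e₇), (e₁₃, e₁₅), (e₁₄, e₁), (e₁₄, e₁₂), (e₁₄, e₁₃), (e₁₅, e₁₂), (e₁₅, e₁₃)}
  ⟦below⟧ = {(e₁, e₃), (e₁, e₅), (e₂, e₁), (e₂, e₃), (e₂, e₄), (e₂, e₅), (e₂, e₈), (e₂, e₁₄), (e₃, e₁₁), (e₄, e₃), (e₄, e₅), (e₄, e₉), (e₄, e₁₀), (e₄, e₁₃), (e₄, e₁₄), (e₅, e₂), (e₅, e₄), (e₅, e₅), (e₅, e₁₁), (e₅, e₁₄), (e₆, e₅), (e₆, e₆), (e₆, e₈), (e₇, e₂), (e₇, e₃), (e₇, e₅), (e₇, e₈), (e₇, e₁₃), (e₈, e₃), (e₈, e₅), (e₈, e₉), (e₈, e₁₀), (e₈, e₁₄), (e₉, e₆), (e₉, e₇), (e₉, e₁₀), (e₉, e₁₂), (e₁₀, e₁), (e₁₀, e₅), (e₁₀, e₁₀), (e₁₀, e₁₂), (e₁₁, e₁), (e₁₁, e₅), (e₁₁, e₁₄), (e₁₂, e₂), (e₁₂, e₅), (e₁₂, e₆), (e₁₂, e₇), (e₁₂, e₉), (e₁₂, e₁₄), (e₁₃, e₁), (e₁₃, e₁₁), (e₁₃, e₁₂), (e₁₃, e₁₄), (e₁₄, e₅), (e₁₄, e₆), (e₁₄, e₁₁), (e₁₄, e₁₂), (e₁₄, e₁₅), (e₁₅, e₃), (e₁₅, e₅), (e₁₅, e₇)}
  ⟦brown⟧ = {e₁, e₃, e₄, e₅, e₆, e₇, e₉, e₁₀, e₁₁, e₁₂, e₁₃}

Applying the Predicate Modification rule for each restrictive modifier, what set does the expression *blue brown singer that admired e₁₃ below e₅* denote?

⟦that admired e₁₃⟧ = {x : ⟨x, e₁₃⟩ ∈ ⟦admired⟧} = {e₁, e₂, e₅, e₈, e₉, e₁₀, e₁₁, e₁₂, e₁₄, e₁₅}
⟦below e₅⟧ = {x : ⟨x, e₅⟩ ∈ ⟦below⟧} = {e₁, e₂, e₄, e₅, e₆, e₇, e₈, e₁₀, e₁₁, e₁₂, e₁₄, e₁₅}
⟦singer⟧ = {e₁, e₃, e₅, e₆, e₇, e₁₁, e₁₃}
… ∩ ⟦that admired e₁₃⟧ = {e₁, e₃, e₅, e₆, e₇, e₁₁, e₁₃} ∩ {e₁, e₂, e₅, e₈, e₉, e₁₀, e₁₁, e₁₂, e₁₄, e₁₅} = {e₁, e₅, e₁₁}
… ∩ ⟦below e₅⟧ = {e₁, e₅, e₁₁} ∩ {e₁, e₂, e₄, e₅, e₆, e₇, e₈, e₁₀, e₁₁, e₁₂, e₁₄, e₁₅} = {e₁, e₅, e₁₁}
… ∩ ⟦blue⟧ = {e₁, e₅, e₁₁} ∩ {e₁, e₂, e₄, e₅, e₉, e₁₀, e₁₁, e₁₂, e₁₃, e₁₅} = {e₁, e₅, e₁₁}
… ∩ ⟦brown⟧ = {e₁, e₅, e₁₁} ∩ {e₁, e₃, e₄, e₅, e₆, e₇, e₉, e₁₀, e₁₁, e₁₂, e₁₃} = {e₁, e₅, e₁₁}
So ⟦blue brown singer that admired e₁₃ below e₅⟧ = {e₁, e₅, e₁₁}.

{e₁, e₅, e₁₁}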